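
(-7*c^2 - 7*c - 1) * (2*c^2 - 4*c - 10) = -14*c^4 + 14*c^3 + 96*c^2 + 74*c + 10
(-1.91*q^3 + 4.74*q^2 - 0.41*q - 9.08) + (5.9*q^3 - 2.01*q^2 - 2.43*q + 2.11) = 3.99*q^3 + 2.73*q^2 - 2.84*q - 6.97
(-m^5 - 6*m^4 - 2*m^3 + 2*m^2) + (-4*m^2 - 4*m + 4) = -m^5 - 6*m^4 - 2*m^3 - 2*m^2 - 4*m + 4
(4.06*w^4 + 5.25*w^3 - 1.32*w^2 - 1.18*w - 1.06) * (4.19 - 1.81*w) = -7.3486*w^5 + 7.5089*w^4 + 24.3867*w^3 - 3.395*w^2 - 3.0256*w - 4.4414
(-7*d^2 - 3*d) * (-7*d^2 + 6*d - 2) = 49*d^4 - 21*d^3 - 4*d^2 + 6*d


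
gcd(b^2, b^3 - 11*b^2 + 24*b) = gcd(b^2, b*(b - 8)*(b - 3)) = b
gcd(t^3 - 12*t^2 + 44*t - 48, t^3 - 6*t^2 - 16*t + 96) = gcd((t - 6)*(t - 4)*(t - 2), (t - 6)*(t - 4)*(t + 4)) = t^2 - 10*t + 24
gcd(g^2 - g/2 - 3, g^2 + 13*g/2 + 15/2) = g + 3/2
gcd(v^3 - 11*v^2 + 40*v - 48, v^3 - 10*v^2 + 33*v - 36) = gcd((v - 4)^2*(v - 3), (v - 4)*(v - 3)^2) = v^2 - 7*v + 12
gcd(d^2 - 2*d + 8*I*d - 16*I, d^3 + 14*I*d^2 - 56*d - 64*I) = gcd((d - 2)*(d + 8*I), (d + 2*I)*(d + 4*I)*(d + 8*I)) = d + 8*I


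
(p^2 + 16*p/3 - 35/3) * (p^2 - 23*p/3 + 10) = p^4 - 7*p^3/3 - 383*p^2/9 + 1285*p/9 - 350/3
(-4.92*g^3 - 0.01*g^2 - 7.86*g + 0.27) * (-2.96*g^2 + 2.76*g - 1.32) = 14.5632*g^5 - 13.5496*g^4 + 29.7324*g^3 - 22.4796*g^2 + 11.1204*g - 0.3564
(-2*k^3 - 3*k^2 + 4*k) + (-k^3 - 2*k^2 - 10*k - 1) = -3*k^3 - 5*k^2 - 6*k - 1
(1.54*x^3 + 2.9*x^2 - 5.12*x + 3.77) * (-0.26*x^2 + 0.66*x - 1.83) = -0.4004*x^5 + 0.2624*x^4 + 0.427*x^3 - 9.6664*x^2 + 11.8578*x - 6.8991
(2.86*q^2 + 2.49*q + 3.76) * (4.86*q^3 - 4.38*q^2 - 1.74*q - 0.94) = 13.8996*q^5 - 0.425399999999998*q^4 + 2.391*q^3 - 23.4898*q^2 - 8.883*q - 3.5344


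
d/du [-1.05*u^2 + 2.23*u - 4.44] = 2.23 - 2.1*u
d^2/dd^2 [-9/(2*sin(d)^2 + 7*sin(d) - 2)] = 9*(16*sin(d)^4 + 42*sin(d)^3 + 41*sin(d)^2 - 70*sin(d) - 106)/(7*sin(d) - cos(2*d) - 1)^3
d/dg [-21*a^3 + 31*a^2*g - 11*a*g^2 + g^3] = 31*a^2 - 22*a*g + 3*g^2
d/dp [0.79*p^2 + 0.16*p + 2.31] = 1.58*p + 0.16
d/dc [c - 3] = 1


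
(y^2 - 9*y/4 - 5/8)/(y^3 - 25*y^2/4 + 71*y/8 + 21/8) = (2*y - 5)/(2*y^2 - 13*y + 21)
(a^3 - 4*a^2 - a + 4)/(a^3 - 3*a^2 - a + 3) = (a - 4)/(a - 3)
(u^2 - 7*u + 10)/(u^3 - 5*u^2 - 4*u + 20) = 1/(u + 2)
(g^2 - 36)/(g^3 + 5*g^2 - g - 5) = (g^2 - 36)/(g^3 + 5*g^2 - g - 5)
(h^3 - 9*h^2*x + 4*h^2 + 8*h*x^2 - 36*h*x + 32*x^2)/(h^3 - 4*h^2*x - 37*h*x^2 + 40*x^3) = (h + 4)/(h + 5*x)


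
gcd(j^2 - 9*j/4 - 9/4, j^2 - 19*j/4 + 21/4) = j - 3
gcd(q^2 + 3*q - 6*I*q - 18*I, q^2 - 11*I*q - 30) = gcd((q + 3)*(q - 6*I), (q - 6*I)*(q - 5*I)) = q - 6*I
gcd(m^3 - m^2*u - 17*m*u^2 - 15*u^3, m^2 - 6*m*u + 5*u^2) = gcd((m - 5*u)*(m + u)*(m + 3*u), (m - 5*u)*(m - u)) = -m + 5*u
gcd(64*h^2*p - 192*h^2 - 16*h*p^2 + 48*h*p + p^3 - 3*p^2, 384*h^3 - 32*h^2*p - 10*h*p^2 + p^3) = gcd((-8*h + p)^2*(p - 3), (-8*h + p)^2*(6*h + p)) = 64*h^2 - 16*h*p + p^2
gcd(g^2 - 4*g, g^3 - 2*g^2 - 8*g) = g^2 - 4*g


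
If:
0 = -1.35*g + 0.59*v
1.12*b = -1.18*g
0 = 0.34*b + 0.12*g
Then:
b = 0.00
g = 0.00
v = 0.00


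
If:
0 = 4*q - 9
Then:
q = 9/4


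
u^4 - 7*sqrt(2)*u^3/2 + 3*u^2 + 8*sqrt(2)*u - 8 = (u - 2*sqrt(2))^2*(u - sqrt(2)/2)*(u + sqrt(2))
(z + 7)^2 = z^2 + 14*z + 49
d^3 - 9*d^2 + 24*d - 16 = (d - 4)^2*(d - 1)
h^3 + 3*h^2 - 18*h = h*(h - 3)*(h + 6)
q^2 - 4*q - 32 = (q - 8)*(q + 4)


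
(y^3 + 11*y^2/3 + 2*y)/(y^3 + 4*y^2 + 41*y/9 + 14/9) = 3*y*(y + 3)/(3*y^2 + 10*y + 7)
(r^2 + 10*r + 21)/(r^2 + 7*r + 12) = (r + 7)/(r + 4)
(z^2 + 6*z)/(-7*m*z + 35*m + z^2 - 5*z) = z*(z + 6)/(-7*m*z + 35*m + z^2 - 5*z)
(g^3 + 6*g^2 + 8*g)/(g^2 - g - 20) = g*(g + 2)/(g - 5)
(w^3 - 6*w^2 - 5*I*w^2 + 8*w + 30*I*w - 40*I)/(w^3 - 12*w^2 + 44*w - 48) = (w - 5*I)/(w - 6)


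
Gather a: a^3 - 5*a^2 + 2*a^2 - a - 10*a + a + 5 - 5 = a^3 - 3*a^2 - 10*a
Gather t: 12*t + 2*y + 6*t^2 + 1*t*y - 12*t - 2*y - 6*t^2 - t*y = 0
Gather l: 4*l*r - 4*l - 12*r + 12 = l*(4*r - 4) - 12*r + 12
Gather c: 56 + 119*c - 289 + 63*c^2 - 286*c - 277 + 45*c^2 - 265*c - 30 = 108*c^2 - 432*c - 540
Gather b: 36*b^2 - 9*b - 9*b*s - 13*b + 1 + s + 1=36*b^2 + b*(-9*s - 22) + s + 2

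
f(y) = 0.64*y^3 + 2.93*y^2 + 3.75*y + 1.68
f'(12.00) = 350.55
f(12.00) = 1574.52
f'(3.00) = 38.61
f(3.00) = 56.58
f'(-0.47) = 1.42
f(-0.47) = 0.50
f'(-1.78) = -0.60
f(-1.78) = 0.68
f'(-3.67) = 8.10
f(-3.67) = -4.25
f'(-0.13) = 3.02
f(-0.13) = 1.24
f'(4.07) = 59.40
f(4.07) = 108.63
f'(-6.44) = 45.64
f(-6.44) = -71.89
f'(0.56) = 7.63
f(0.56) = 4.81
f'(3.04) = 39.31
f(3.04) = 58.14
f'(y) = 1.92*y^2 + 5.86*y + 3.75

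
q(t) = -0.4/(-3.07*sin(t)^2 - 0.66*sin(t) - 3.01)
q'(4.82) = 0.01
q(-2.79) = 0.13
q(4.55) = 0.07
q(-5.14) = 0.07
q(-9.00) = 0.12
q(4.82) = 0.07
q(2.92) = 0.12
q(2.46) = 0.09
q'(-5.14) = -0.03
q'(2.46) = 0.07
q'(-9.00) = -0.06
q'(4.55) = -0.01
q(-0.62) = 0.11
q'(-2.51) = -0.07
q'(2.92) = 0.07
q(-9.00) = 0.12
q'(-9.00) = -0.06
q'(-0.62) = 0.07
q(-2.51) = 0.11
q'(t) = -0.4*(6.14*sin(t)*cos(t) + 0.66*cos(t))/(-3.07*sin(t)^2 - 0.66*sin(t) - 3.01)^2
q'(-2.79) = -0.06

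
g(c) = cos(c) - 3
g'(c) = -sin(c)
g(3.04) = -3.99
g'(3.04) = -0.10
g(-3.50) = -3.94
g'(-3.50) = -0.35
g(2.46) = -3.78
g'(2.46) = -0.63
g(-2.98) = -3.99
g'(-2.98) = 0.16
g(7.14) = -2.35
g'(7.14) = -0.76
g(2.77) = -3.93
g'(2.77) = -0.36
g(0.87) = -2.36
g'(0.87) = -0.76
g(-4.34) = -3.36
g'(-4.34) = -0.93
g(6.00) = -2.04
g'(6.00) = 0.28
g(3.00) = -3.99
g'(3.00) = -0.14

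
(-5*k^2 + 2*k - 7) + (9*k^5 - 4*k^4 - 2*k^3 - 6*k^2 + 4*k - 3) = 9*k^5 - 4*k^4 - 2*k^3 - 11*k^2 + 6*k - 10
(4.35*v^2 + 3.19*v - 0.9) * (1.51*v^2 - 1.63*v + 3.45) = 6.5685*v^4 - 2.2736*v^3 + 8.4488*v^2 + 12.4725*v - 3.105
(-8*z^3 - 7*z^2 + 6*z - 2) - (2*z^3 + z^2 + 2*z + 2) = -10*z^3 - 8*z^2 + 4*z - 4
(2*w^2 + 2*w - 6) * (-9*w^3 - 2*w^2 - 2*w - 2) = -18*w^5 - 22*w^4 + 46*w^3 + 4*w^2 + 8*w + 12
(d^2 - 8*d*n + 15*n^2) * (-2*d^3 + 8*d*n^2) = -2*d^5 + 16*d^4*n - 22*d^3*n^2 - 64*d^2*n^3 + 120*d*n^4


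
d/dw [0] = 0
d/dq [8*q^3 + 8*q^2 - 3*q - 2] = 24*q^2 + 16*q - 3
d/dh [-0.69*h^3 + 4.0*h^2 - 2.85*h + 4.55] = -2.07*h^2 + 8.0*h - 2.85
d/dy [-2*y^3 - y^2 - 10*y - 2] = -6*y^2 - 2*y - 10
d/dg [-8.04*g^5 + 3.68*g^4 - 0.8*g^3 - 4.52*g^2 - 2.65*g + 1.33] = -40.2*g^4 + 14.72*g^3 - 2.4*g^2 - 9.04*g - 2.65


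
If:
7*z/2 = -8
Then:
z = -16/7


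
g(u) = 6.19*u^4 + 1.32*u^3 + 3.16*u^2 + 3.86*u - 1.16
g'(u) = 24.76*u^3 + 3.96*u^2 + 6.32*u + 3.86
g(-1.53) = 29.52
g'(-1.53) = -85.22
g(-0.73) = -1.05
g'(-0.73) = -8.28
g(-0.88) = 0.70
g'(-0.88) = -15.51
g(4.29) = 2274.40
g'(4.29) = 2058.74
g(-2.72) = 323.97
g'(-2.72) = -482.29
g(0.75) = 6.03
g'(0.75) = 21.27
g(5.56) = 6260.35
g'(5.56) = 4417.16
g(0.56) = 2.83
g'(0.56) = 12.99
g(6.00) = 8443.12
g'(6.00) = 5532.50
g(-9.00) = 39870.37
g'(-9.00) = -17782.30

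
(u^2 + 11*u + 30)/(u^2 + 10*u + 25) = (u + 6)/(u + 5)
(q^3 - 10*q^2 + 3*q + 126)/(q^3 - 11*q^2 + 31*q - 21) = (q^2 - 3*q - 18)/(q^2 - 4*q + 3)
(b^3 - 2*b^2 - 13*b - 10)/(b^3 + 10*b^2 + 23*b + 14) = (b - 5)/(b + 7)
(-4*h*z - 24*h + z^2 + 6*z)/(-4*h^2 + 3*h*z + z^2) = (-4*h*z - 24*h + z^2 + 6*z)/(-4*h^2 + 3*h*z + z^2)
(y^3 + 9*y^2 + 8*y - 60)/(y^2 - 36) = (y^2 + 3*y - 10)/(y - 6)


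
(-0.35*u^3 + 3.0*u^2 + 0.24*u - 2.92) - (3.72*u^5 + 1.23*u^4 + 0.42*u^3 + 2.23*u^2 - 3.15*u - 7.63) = -3.72*u^5 - 1.23*u^4 - 0.77*u^3 + 0.77*u^2 + 3.39*u + 4.71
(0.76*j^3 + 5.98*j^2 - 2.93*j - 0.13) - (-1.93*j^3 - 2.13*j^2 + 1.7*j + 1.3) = 2.69*j^3 + 8.11*j^2 - 4.63*j - 1.43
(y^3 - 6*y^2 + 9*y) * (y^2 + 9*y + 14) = y^5 + 3*y^4 - 31*y^3 - 3*y^2 + 126*y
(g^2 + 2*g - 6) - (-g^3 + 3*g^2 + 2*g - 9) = g^3 - 2*g^2 + 3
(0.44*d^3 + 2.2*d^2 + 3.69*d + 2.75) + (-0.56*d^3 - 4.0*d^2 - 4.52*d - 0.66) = -0.12*d^3 - 1.8*d^2 - 0.83*d + 2.09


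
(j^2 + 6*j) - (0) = j^2 + 6*j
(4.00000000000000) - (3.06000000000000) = 0.940000000000000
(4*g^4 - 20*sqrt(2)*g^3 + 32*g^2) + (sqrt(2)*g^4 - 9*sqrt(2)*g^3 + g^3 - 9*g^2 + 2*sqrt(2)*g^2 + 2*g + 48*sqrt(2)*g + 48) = sqrt(2)*g^4 + 4*g^4 - 29*sqrt(2)*g^3 + g^3 + 2*sqrt(2)*g^2 + 23*g^2 + 2*g + 48*sqrt(2)*g + 48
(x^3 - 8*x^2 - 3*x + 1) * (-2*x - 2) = -2*x^4 + 14*x^3 + 22*x^2 + 4*x - 2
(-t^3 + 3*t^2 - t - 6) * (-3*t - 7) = 3*t^4 - 2*t^3 - 18*t^2 + 25*t + 42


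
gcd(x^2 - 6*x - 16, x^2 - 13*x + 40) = x - 8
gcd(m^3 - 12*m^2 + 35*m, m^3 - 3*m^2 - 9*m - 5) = m - 5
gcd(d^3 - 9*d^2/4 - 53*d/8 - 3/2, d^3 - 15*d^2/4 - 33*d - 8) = d + 1/4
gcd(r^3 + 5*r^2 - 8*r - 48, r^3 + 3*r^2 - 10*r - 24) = r^2 + r - 12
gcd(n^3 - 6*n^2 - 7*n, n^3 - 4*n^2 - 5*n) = n^2 + n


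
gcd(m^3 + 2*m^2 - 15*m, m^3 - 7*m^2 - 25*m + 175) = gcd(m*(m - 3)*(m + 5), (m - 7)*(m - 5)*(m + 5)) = m + 5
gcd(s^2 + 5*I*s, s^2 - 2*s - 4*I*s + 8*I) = 1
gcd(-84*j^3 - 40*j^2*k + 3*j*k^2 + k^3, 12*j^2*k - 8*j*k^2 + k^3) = 6*j - k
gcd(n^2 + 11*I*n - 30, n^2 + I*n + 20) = n + 5*I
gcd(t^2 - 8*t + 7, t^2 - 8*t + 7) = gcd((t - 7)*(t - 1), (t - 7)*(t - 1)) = t^2 - 8*t + 7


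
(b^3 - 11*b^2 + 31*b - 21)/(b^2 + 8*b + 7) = (b^3 - 11*b^2 + 31*b - 21)/(b^2 + 8*b + 7)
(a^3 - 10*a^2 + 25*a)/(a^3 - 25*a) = (a - 5)/(a + 5)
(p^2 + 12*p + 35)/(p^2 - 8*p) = (p^2 + 12*p + 35)/(p*(p - 8))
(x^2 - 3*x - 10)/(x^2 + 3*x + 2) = (x - 5)/(x + 1)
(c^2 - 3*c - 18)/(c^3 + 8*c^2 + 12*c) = (c^2 - 3*c - 18)/(c*(c^2 + 8*c + 12))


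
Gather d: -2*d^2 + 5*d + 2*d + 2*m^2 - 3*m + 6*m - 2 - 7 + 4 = -2*d^2 + 7*d + 2*m^2 + 3*m - 5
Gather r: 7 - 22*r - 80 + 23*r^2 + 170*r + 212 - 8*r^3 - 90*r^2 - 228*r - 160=-8*r^3 - 67*r^2 - 80*r - 21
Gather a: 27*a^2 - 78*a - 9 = 27*a^2 - 78*a - 9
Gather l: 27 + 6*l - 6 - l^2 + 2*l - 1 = -l^2 + 8*l + 20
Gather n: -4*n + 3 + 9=12 - 4*n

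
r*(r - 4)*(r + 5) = r^3 + r^2 - 20*r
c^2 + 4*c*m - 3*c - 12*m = (c - 3)*(c + 4*m)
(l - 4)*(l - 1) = l^2 - 5*l + 4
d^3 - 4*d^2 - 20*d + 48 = (d - 6)*(d - 2)*(d + 4)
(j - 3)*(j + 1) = j^2 - 2*j - 3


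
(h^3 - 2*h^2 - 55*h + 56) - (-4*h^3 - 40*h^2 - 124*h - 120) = 5*h^3 + 38*h^2 + 69*h + 176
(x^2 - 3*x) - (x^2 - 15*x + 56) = 12*x - 56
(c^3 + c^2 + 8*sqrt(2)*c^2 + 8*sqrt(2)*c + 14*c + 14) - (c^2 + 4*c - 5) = c^3 + 8*sqrt(2)*c^2 + 10*c + 8*sqrt(2)*c + 19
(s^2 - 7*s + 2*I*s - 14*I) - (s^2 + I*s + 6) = -7*s + I*s - 6 - 14*I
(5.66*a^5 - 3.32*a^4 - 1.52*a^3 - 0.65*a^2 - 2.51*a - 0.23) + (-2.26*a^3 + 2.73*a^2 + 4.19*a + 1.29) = 5.66*a^5 - 3.32*a^4 - 3.78*a^3 + 2.08*a^2 + 1.68*a + 1.06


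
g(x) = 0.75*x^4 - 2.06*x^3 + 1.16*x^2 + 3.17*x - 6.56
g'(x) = 3.0*x^3 - 6.18*x^2 + 2.32*x + 3.17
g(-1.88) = 14.64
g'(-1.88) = -42.97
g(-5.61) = 1118.74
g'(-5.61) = -734.02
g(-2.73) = 77.00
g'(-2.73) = -110.26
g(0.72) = -4.24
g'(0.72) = 2.76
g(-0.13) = -6.95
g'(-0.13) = 2.76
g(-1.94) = 17.32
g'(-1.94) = -46.49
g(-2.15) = 28.49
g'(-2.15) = -60.20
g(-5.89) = 1338.60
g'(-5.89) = -837.90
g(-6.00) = 1433.14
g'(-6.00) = -881.23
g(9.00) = 3534.94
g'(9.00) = 1710.47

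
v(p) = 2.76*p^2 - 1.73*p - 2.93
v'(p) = 5.52*p - 1.73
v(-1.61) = 7.01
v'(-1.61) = -10.62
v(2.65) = 11.87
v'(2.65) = 12.90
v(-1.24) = 3.46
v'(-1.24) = -8.57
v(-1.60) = 6.90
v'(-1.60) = -10.56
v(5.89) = 82.63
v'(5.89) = 30.78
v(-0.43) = -1.68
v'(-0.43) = -4.10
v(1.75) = 2.50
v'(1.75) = 7.93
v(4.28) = 40.22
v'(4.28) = 21.90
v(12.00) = 373.75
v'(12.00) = 64.51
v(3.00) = 16.72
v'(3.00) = 14.83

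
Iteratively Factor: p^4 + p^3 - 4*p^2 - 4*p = (p + 2)*(p^3 - p^2 - 2*p) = p*(p + 2)*(p^2 - p - 2) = p*(p + 1)*(p + 2)*(p - 2)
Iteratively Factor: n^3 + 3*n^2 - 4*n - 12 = (n - 2)*(n^2 + 5*n + 6) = (n - 2)*(n + 3)*(n + 2)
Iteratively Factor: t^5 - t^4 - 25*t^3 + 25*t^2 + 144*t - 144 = (t + 3)*(t^4 - 4*t^3 - 13*t^2 + 64*t - 48) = (t + 3)*(t + 4)*(t^3 - 8*t^2 + 19*t - 12) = (t - 1)*(t + 3)*(t + 4)*(t^2 - 7*t + 12) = (t - 3)*(t - 1)*(t + 3)*(t + 4)*(t - 4)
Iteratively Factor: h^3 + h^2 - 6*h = (h)*(h^2 + h - 6) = h*(h - 2)*(h + 3)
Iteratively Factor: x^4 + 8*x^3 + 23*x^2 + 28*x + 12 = (x + 2)*(x^3 + 6*x^2 + 11*x + 6) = (x + 1)*(x + 2)*(x^2 + 5*x + 6) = (x + 1)*(x + 2)^2*(x + 3)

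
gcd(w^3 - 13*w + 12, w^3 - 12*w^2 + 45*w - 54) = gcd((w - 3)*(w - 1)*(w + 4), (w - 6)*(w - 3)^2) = w - 3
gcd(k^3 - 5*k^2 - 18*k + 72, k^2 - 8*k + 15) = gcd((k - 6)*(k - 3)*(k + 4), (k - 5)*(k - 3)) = k - 3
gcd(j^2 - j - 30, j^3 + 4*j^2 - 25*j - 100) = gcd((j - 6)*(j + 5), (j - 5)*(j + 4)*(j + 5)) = j + 5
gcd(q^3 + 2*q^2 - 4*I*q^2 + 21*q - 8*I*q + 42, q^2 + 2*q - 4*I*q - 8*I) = q + 2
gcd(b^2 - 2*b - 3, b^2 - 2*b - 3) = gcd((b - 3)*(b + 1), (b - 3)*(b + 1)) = b^2 - 2*b - 3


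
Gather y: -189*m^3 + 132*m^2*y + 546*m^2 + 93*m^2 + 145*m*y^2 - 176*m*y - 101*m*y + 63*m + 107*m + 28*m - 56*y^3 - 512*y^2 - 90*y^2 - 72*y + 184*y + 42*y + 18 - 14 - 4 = -189*m^3 + 639*m^2 + 198*m - 56*y^3 + y^2*(145*m - 602) + y*(132*m^2 - 277*m + 154)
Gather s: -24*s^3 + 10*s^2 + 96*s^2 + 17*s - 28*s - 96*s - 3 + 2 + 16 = -24*s^3 + 106*s^2 - 107*s + 15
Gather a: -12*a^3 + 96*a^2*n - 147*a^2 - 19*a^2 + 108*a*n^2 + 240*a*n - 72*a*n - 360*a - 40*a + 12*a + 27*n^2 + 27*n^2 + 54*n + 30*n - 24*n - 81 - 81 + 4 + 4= -12*a^3 + a^2*(96*n - 166) + a*(108*n^2 + 168*n - 388) + 54*n^2 + 60*n - 154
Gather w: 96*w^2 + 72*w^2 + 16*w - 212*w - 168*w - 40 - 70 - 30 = 168*w^2 - 364*w - 140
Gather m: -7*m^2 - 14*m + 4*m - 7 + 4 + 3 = -7*m^2 - 10*m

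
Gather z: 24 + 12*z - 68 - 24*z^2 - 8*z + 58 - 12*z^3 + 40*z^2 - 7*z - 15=-12*z^3 + 16*z^2 - 3*z - 1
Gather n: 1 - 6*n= 1 - 6*n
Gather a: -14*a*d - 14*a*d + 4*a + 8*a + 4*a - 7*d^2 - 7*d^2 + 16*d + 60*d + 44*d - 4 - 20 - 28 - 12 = a*(16 - 28*d) - 14*d^2 + 120*d - 64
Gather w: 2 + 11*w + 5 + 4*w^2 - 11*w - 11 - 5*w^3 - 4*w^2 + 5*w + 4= -5*w^3 + 5*w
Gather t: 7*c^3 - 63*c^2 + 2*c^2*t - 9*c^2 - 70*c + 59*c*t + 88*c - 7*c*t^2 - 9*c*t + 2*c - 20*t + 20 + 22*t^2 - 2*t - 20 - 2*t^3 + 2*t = 7*c^3 - 72*c^2 + 20*c - 2*t^3 + t^2*(22 - 7*c) + t*(2*c^2 + 50*c - 20)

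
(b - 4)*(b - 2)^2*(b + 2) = b^4 - 6*b^3 + 4*b^2 + 24*b - 32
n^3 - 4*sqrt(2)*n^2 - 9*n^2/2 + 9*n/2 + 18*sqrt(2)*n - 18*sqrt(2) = (n - 3)*(n - 3/2)*(n - 4*sqrt(2))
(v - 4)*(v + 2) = v^2 - 2*v - 8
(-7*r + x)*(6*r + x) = -42*r^2 - r*x + x^2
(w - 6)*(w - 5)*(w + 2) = w^3 - 9*w^2 + 8*w + 60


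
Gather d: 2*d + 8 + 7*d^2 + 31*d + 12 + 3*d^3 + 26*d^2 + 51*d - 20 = 3*d^3 + 33*d^2 + 84*d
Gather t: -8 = -8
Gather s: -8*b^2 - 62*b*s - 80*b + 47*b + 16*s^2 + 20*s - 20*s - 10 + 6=-8*b^2 - 62*b*s - 33*b + 16*s^2 - 4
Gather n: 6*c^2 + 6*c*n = 6*c^2 + 6*c*n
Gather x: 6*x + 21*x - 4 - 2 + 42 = 27*x + 36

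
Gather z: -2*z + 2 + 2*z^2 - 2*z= 2*z^2 - 4*z + 2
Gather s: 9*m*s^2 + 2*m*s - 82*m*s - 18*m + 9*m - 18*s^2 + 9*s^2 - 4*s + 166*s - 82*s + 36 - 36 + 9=-9*m + s^2*(9*m - 9) + s*(80 - 80*m) + 9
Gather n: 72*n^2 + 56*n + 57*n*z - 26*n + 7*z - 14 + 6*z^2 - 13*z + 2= 72*n^2 + n*(57*z + 30) + 6*z^2 - 6*z - 12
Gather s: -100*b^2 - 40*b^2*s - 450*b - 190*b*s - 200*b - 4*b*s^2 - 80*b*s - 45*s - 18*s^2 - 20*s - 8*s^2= -100*b^2 - 650*b + s^2*(-4*b - 26) + s*(-40*b^2 - 270*b - 65)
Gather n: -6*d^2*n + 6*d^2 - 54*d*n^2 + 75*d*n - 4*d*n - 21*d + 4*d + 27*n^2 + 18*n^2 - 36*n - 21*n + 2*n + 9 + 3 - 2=6*d^2 - 17*d + n^2*(45 - 54*d) + n*(-6*d^2 + 71*d - 55) + 10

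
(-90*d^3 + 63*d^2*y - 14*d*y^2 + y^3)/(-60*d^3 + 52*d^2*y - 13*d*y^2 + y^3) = (-3*d + y)/(-2*d + y)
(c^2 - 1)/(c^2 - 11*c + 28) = (c^2 - 1)/(c^2 - 11*c + 28)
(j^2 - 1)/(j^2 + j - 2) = (j + 1)/(j + 2)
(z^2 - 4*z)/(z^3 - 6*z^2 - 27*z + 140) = z/(z^2 - 2*z - 35)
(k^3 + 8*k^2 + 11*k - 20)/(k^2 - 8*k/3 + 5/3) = 3*(k^2 + 9*k + 20)/(3*k - 5)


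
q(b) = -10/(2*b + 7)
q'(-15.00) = 0.04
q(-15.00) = 0.43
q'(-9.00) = 0.17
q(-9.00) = 0.91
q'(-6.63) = 0.51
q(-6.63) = 1.60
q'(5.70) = 0.06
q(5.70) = -0.54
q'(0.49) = 0.31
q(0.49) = -1.25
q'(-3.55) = 2000.00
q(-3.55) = 100.00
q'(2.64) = 0.13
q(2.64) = -0.81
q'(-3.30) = 125.00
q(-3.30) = -25.00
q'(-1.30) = 1.03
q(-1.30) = -2.27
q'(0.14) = 0.38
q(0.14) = -1.37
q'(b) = 20/(2*b + 7)^2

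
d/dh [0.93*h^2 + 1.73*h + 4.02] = 1.86*h + 1.73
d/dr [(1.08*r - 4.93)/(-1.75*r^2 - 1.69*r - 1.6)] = (1.89*r^2 - 17.255*r - 10.0597)/(3.0625*r^4 + 5.915*r^3 + 8.4561*r^2 + 5.408*r + 2.56)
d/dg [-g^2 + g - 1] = 1 - 2*g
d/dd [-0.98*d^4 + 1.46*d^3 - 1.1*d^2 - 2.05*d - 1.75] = -3.92*d^3 + 4.38*d^2 - 2.2*d - 2.05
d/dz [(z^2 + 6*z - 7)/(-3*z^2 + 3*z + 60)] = (7*z^2 + 26*z + 127)/(3*(z^4 - 2*z^3 - 39*z^2 + 40*z + 400))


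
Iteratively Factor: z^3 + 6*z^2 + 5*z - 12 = (z + 4)*(z^2 + 2*z - 3) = (z - 1)*(z + 4)*(z + 3)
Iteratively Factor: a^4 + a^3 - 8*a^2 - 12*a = (a - 3)*(a^3 + 4*a^2 + 4*a) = (a - 3)*(a + 2)*(a^2 + 2*a) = (a - 3)*(a + 2)^2*(a)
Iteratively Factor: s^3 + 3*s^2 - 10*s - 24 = (s + 4)*(s^2 - s - 6) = (s + 2)*(s + 4)*(s - 3)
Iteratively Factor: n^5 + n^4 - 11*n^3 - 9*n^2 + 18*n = (n - 1)*(n^4 + 2*n^3 - 9*n^2 - 18*n) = (n - 1)*(n + 2)*(n^3 - 9*n) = n*(n - 1)*(n + 2)*(n^2 - 9) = n*(n - 3)*(n - 1)*(n + 2)*(n + 3)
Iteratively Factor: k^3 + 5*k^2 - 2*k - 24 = (k + 4)*(k^2 + k - 6) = (k + 3)*(k + 4)*(k - 2)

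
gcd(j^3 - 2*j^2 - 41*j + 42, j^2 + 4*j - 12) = j + 6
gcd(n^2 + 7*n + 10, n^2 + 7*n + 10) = n^2 + 7*n + 10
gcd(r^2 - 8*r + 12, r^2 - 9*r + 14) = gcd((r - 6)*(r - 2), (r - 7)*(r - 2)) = r - 2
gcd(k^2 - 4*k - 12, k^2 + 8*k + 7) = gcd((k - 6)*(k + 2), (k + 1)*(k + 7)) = 1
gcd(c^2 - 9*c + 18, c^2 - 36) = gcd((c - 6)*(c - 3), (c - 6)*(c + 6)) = c - 6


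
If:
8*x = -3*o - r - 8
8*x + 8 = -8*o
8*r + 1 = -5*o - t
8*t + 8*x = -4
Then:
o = -3/92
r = -15/92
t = 43/92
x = -89/92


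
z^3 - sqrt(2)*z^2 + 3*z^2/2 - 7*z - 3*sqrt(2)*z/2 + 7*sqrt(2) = (z - 2)*(z + 7/2)*(z - sqrt(2))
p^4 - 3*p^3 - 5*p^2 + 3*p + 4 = (p - 4)*(p - 1)*(p + 1)^2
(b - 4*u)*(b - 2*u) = b^2 - 6*b*u + 8*u^2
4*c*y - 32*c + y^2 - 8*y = (4*c + y)*(y - 8)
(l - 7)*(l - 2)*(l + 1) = l^3 - 8*l^2 + 5*l + 14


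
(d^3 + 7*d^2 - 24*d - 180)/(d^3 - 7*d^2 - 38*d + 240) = (d + 6)/(d - 8)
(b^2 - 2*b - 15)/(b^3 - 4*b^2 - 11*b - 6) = (-b^2 + 2*b + 15)/(-b^3 + 4*b^2 + 11*b + 6)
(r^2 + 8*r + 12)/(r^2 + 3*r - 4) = (r^2 + 8*r + 12)/(r^2 + 3*r - 4)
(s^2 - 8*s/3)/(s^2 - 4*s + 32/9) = 3*s/(3*s - 4)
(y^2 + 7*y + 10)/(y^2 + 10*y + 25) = (y + 2)/(y + 5)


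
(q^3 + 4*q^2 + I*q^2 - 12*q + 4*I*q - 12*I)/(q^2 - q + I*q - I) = (q^2 + 4*q - 12)/(q - 1)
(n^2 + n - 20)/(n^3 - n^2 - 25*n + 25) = (n - 4)/(n^2 - 6*n + 5)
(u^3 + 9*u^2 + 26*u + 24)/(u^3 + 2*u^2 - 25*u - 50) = (u^2 + 7*u + 12)/(u^2 - 25)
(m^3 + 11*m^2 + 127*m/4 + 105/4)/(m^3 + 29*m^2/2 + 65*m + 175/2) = (m + 3/2)/(m + 5)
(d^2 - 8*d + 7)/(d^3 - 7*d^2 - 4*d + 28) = (d - 1)/(d^2 - 4)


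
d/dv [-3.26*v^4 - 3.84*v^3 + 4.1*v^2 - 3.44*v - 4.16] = -13.04*v^3 - 11.52*v^2 + 8.2*v - 3.44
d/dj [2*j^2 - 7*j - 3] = 4*j - 7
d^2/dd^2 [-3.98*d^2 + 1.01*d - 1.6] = -7.96000000000000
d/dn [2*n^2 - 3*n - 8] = 4*n - 3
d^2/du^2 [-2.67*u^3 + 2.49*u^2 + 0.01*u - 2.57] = 4.98 - 16.02*u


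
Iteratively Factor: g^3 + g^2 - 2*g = (g + 2)*(g^2 - g) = g*(g + 2)*(g - 1)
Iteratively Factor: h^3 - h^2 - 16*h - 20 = (h + 2)*(h^2 - 3*h - 10) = (h + 2)^2*(h - 5)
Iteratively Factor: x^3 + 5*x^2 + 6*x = (x + 3)*(x^2 + 2*x) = x*(x + 3)*(x + 2)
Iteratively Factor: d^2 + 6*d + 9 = (d + 3)*(d + 3)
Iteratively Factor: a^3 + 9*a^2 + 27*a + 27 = (a + 3)*(a^2 + 6*a + 9) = (a + 3)^2*(a + 3)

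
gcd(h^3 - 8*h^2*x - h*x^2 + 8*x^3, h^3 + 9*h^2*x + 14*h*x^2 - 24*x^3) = -h + x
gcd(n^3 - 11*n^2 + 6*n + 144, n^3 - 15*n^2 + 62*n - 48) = n^2 - 14*n + 48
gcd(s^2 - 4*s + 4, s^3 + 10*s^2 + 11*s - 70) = s - 2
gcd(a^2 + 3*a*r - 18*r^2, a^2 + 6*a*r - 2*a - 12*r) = a + 6*r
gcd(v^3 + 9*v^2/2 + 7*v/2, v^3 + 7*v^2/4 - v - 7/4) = v + 1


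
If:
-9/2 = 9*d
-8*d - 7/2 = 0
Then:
No Solution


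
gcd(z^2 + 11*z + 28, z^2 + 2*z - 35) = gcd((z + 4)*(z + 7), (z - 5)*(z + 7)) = z + 7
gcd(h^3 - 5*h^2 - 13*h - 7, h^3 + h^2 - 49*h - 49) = h^2 - 6*h - 7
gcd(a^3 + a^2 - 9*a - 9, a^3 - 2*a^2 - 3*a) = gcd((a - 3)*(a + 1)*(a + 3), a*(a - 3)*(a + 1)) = a^2 - 2*a - 3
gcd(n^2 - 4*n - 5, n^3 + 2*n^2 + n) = n + 1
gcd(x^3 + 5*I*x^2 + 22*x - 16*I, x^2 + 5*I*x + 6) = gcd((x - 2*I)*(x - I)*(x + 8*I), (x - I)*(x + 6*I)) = x - I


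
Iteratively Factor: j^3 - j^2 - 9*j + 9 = (j - 1)*(j^2 - 9) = (j - 1)*(j + 3)*(j - 3)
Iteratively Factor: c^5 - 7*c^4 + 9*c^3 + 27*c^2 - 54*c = (c)*(c^4 - 7*c^3 + 9*c^2 + 27*c - 54) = c*(c + 2)*(c^3 - 9*c^2 + 27*c - 27) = c*(c - 3)*(c + 2)*(c^2 - 6*c + 9) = c*(c - 3)^2*(c + 2)*(c - 3)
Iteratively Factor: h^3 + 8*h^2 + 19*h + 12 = (h + 1)*(h^2 + 7*h + 12) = (h + 1)*(h + 3)*(h + 4)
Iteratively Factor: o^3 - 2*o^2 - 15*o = (o - 5)*(o^2 + 3*o) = (o - 5)*(o + 3)*(o)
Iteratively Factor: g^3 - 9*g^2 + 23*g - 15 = (g - 5)*(g^2 - 4*g + 3) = (g - 5)*(g - 1)*(g - 3)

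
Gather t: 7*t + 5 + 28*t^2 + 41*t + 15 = 28*t^2 + 48*t + 20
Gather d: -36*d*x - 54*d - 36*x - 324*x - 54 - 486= d*(-36*x - 54) - 360*x - 540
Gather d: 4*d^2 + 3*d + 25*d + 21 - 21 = 4*d^2 + 28*d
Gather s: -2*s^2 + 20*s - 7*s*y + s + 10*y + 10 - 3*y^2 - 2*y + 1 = -2*s^2 + s*(21 - 7*y) - 3*y^2 + 8*y + 11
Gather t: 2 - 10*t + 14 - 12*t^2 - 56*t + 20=-12*t^2 - 66*t + 36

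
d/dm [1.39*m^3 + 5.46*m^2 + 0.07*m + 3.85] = 4.17*m^2 + 10.92*m + 0.07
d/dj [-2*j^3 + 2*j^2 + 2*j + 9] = -6*j^2 + 4*j + 2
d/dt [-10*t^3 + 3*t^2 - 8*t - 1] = -30*t^2 + 6*t - 8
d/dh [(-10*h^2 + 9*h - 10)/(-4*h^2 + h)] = 2*(13*h^2 - 40*h + 5)/(h^2*(16*h^2 - 8*h + 1))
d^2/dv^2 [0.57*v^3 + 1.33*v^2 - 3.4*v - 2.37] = 3.42*v + 2.66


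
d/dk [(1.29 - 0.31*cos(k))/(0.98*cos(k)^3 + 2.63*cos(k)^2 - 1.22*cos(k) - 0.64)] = (-0.6076*cos(k)^3 + 2.9773*cos(k)^2 + 6.7854*cos(k) - 1.7722)*sin(k)/(0.9604*cos(k)^6 + 5.1548*cos(k)^5 + 4.5257*cos(k)^4 - 7.6716*cos(k)^3 - 1.878*cos(k)^2 + 1.5616*cos(k) + 0.4096)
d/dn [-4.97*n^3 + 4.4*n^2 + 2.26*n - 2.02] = -14.91*n^2 + 8.8*n + 2.26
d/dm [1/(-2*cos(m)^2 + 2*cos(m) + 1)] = 2*(sin(m) - sin(2*m))/(2*cos(m) - cos(2*m))^2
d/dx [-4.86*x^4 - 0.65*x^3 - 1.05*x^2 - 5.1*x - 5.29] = -19.44*x^3 - 1.95*x^2 - 2.1*x - 5.1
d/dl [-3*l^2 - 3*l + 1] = -6*l - 3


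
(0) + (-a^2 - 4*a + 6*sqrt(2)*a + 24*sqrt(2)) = -a^2 - 4*a + 6*sqrt(2)*a + 24*sqrt(2)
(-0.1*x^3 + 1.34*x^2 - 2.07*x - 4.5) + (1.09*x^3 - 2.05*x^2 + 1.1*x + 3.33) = 0.99*x^3 - 0.71*x^2 - 0.97*x - 1.17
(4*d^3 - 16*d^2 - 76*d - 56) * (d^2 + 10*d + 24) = 4*d^5 + 24*d^4 - 140*d^3 - 1200*d^2 - 2384*d - 1344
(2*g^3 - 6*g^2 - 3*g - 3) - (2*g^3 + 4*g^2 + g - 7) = -10*g^2 - 4*g + 4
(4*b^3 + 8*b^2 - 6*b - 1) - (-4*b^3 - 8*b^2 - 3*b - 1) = 8*b^3 + 16*b^2 - 3*b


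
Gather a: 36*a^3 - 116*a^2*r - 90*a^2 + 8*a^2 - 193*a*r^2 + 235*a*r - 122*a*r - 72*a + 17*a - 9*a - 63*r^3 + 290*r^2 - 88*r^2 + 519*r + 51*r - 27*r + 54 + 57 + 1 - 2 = 36*a^3 + a^2*(-116*r - 82) + a*(-193*r^2 + 113*r - 64) - 63*r^3 + 202*r^2 + 543*r + 110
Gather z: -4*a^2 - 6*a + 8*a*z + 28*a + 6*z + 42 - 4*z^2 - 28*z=-4*a^2 + 22*a - 4*z^2 + z*(8*a - 22) + 42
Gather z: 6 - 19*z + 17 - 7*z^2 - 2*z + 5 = -7*z^2 - 21*z + 28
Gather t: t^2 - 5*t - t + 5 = t^2 - 6*t + 5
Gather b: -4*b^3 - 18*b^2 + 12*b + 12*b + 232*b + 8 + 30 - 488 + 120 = -4*b^3 - 18*b^2 + 256*b - 330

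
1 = 1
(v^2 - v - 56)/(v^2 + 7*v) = (v - 8)/v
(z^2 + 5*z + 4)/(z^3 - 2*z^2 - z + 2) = (z + 4)/(z^2 - 3*z + 2)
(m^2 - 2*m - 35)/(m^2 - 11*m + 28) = (m + 5)/(m - 4)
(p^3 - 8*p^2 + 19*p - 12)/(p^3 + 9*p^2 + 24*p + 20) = (p^3 - 8*p^2 + 19*p - 12)/(p^3 + 9*p^2 + 24*p + 20)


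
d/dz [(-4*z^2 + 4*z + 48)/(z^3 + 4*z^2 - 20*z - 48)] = 4*(z^2 + 6*z + 12)/(z^4 + 16*z^3 + 88*z^2 + 192*z + 144)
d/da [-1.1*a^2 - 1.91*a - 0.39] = -2.2*a - 1.91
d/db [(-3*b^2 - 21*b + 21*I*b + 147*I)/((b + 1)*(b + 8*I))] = (b^2*(18 - 45*I) - 342*I*b + 1008 - 315*I)/(b^4 + b^3*(2 + 16*I) + b^2*(-63 + 32*I) + b*(-128 + 16*I) - 64)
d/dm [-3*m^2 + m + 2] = 1 - 6*m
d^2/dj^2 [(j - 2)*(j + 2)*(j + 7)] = 6*j + 14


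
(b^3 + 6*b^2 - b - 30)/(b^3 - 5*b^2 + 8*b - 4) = (b^2 + 8*b + 15)/(b^2 - 3*b + 2)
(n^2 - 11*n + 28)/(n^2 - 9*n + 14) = (n - 4)/(n - 2)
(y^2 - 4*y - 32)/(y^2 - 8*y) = (y + 4)/y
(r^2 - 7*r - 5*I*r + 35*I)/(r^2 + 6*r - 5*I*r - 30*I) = (r - 7)/(r + 6)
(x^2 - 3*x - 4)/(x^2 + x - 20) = (x + 1)/(x + 5)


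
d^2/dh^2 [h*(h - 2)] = 2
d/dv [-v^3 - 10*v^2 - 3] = v*(-3*v - 20)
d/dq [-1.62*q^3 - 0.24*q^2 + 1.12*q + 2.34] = -4.86*q^2 - 0.48*q + 1.12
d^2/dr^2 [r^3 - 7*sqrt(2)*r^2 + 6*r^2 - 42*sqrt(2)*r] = 6*r - 14*sqrt(2) + 12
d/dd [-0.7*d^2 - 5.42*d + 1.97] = -1.4*d - 5.42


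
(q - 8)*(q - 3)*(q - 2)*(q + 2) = q^4 - 11*q^3 + 20*q^2 + 44*q - 96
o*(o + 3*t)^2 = o^3 + 6*o^2*t + 9*o*t^2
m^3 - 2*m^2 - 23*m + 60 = (m - 4)*(m - 3)*(m + 5)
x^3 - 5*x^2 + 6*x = x*(x - 3)*(x - 2)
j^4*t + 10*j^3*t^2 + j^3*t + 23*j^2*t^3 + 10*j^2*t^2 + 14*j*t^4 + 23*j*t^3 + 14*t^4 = (j + t)*(j + 2*t)*(j + 7*t)*(j*t + t)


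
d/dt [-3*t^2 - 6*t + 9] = -6*t - 6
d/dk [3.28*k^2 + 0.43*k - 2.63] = 6.56*k + 0.43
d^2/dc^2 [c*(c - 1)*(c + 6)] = 6*c + 10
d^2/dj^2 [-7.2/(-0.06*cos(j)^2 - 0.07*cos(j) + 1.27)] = (-0.10368*(1 - cos(j)^2)^2 - 0.09072*cos(j)^3 - 2.28168*cos(j)^2 - 0.45864*cos(j) + 1.27152)/(0.06*cos(j)^2 + 0.07*cos(j) - 1.27)^3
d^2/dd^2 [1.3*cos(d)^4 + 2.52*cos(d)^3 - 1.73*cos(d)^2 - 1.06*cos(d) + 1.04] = -20.8*cos(d)^4 - 22.68*cos(d)^3 + 22.52*cos(d)^2 + 16.18*cos(d) - 3.45999999999999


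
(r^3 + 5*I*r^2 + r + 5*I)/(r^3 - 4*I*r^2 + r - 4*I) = (r + 5*I)/(r - 4*I)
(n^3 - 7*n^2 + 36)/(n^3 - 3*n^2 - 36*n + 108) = (n + 2)/(n + 6)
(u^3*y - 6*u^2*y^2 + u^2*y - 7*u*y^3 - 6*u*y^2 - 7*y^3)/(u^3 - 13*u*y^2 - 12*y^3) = y*(-u^2 + 7*u*y - u + 7*y)/(-u^2 + u*y + 12*y^2)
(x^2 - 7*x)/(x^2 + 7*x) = (x - 7)/(x + 7)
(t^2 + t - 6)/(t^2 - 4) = (t + 3)/(t + 2)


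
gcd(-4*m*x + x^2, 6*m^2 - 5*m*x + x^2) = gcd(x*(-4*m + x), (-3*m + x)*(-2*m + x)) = 1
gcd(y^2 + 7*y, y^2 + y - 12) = 1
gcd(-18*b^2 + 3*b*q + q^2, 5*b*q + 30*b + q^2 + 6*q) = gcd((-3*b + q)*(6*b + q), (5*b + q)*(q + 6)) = 1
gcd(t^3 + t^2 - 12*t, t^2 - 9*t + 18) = t - 3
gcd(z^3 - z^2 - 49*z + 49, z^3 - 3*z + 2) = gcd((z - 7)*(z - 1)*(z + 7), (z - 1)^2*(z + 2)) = z - 1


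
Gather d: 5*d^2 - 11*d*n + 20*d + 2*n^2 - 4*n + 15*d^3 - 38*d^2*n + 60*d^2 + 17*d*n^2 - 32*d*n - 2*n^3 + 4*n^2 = 15*d^3 + d^2*(65 - 38*n) + d*(17*n^2 - 43*n + 20) - 2*n^3 + 6*n^2 - 4*n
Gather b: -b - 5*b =-6*b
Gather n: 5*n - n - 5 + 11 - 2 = 4*n + 4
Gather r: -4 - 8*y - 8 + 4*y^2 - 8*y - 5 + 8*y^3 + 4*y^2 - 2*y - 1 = 8*y^3 + 8*y^2 - 18*y - 18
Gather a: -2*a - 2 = -2*a - 2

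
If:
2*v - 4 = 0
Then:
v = 2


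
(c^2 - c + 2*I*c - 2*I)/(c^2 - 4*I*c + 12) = (c - 1)/(c - 6*I)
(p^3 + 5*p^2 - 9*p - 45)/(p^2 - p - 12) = (p^2 + 2*p - 15)/(p - 4)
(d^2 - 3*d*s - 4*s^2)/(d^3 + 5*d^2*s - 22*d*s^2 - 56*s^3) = (d + s)/(d^2 + 9*d*s + 14*s^2)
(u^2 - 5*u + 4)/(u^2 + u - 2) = (u - 4)/(u + 2)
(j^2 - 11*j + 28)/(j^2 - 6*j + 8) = (j - 7)/(j - 2)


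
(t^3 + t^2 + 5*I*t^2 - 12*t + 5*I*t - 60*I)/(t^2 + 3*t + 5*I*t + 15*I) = (t^2 + t - 12)/(t + 3)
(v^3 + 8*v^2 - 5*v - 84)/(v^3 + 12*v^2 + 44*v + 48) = (v^2 + 4*v - 21)/(v^2 + 8*v + 12)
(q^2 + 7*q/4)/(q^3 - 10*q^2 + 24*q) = (q + 7/4)/(q^2 - 10*q + 24)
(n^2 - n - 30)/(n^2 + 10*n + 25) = (n - 6)/(n + 5)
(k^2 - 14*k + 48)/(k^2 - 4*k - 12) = (k - 8)/(k + 2)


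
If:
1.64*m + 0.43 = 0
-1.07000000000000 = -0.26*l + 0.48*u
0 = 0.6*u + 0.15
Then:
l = 3.65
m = -0.26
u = -0.25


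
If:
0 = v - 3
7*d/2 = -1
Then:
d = -2/7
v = 3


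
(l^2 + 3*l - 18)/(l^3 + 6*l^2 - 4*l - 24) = (l - 3)/(l^2 - 4)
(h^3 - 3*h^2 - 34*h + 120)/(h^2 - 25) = (h^2 + 2*h - 24)/(h + 5)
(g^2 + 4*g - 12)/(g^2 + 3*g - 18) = (g - 2)/(g - 3)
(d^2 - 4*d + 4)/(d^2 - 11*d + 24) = (d^2 - 4*d + 4)/(d^2 - 11*d + 24)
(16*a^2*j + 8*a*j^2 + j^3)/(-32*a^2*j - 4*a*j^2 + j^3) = (-4*a - j)/(8*a - j)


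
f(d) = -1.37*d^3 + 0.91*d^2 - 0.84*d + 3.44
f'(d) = -4.11*d^2 + 1.82*d - 0.84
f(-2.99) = 50.71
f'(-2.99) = -43.03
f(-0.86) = 5.71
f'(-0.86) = -5.44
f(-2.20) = 24.28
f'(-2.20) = -24.74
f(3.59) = -51.23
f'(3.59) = -47.28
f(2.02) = -5.84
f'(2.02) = -13.93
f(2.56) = -15.73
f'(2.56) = -23.12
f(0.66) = 2.89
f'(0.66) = -1.43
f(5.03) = -152.11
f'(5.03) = -95.67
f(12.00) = -2242.96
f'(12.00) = -570.84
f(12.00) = -2242.96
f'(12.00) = -570.84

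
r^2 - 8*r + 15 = (r - 5)*(r - 3)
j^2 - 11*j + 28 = (j - 7)*(j - 4)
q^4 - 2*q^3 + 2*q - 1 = (q - 1)^3*(q + 1)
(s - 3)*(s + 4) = s^2 + s - 12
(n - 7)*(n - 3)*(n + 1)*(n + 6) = n^4 - 3*n^3 - 43*n^2 + 87*n + 126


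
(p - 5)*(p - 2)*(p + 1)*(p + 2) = p^4 - 4*p^3 - 9*p^2 + 16*p + 20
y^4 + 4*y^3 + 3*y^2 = y^2*(y + 1)*(y + 3)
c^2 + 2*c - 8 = (c - 2)*(c + 4)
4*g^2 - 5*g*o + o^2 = (-4*g + o)*(-g + o)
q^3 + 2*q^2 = q^2*(q + 2)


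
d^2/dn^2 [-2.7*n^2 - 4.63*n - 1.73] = -5.40000000000000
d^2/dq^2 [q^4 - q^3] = 6*q*(2*q - 1)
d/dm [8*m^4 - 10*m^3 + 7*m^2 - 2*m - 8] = 32*m^3 - 30*m^2 + 14*m - 2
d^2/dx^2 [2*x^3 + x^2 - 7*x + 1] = 12*x + 2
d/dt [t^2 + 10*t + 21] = 2*t + 10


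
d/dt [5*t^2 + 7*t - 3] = 10*t + 7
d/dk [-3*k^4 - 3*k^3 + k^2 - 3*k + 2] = -12*k^3 - 9*k^2 + 2*k - 3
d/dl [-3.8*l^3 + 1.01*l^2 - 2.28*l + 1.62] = -11.4*l^2 + 2.02*l - 2.28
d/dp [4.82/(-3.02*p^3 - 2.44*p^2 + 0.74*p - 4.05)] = (43.6692*p^2 + 23.5216*p - 3.5668)/(3.02*p^3 + 2.44*p^2 - 0.74*p + 4.05)^2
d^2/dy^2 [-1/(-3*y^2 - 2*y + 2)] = 2*(-9*y^2 - 6*y + 4*(3*y + 1)^2 + 6)/(3*y^2 + 2*y - 2)^3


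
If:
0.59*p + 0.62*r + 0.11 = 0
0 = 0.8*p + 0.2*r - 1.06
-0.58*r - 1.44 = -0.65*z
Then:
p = 1.80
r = -1.89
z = 0.53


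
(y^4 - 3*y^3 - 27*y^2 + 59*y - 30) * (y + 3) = y^5 - 36*y^3 - 22*y^2 + 147*y - 90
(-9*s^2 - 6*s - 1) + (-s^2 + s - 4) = -10*s^2 - 5*s - 5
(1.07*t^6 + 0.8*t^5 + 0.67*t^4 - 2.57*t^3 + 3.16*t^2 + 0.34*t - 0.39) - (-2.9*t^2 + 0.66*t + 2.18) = 1.07*t^6 + 0.8*t^5 + 0.67*t^4 - 2.57*t^3 + 6.06*t^2 - 0.32*t - 2.57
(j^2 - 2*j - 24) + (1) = j^2 - 2*j - 23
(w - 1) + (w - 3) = 2*w - 4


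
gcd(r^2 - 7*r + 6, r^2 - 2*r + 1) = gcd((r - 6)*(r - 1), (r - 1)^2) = r - 1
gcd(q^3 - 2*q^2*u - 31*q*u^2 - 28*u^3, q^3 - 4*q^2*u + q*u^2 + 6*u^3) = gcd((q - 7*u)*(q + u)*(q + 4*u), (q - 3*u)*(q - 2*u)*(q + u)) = q + u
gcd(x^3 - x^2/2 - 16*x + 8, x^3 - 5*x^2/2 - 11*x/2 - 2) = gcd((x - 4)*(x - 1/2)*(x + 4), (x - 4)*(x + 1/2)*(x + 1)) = x - 4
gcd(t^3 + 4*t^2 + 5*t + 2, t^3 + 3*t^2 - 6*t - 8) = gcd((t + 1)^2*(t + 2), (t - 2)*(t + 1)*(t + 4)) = t + 1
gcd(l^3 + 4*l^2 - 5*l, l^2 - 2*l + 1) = l - 1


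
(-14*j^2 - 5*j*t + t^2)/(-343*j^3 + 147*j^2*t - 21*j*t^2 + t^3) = (2*j + t)/(49*j^2 - 14*j*t + t^2)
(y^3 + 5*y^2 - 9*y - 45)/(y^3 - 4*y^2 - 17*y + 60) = (y^2 + 8*y + 15)/(y^2 - y - 20)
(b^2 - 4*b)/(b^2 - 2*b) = (b - 4)/(b - 2)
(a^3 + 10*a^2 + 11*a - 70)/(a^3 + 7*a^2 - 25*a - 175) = (a - 2)/(a - 5)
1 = 1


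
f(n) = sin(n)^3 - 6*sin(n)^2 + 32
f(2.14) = 28.34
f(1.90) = 27.47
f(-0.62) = 29.78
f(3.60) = 30.74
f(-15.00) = 29.19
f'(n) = 3*sin(n)^2*cos(n) - 12*sin(n)*cos(n)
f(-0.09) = 31.95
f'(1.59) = 0.17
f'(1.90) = 2.80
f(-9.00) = 30.91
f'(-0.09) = 1.10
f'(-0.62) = 6.50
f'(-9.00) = -4.97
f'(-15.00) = -6.89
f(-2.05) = 26.58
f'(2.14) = 4.30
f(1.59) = 27.00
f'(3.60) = -5.29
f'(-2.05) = -6.00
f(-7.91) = 25.02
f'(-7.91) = -0.84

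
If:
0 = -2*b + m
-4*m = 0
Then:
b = 0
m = 0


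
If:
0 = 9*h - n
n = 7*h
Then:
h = 0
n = 0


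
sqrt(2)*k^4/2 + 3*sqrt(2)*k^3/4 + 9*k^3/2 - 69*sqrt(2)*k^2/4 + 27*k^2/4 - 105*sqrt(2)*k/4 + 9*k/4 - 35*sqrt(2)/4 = (k + 1/2)*(k - 5*sqrt(2)/2)*(k + 7*sqrt(2))*(sqrt(2)*k/2 + sqrt(2)/2)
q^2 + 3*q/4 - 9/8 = (q - 3/4)*(q + 3/2)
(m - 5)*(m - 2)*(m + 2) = m^3 - 5*m^2 - 4*m + 20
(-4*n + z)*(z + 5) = -4*n*z - 20*n + z^2 + 5*z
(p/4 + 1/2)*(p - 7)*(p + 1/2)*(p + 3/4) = p^4/4 - 15*p^3/16 - 159*p^2/32 - 155*p/32 - 21/16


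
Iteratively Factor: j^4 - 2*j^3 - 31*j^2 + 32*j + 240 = (j + 3)*(j^3 - 5*j^2 - 16*j + 80) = (j + 3)*(j + 4)*(j^2 - 9*j + 20) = (j - 5)*(j + 3)*(j + 4)*(j - 4)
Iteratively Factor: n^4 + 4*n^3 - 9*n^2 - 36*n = (n - 3)*(n^3 + 7*n^2 + 12*n) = (n - 3)*(n + 4)*(n^2 + 3*n) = (n - 3)*(n + 3)*(n + 4)*(n)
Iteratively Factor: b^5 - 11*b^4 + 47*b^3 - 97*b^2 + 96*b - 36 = (b - 3)*(b^4 - 8*b^3 + 23*b^2 - 28*b + 12) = (b - 3)*(b - 2)*(b^3 - 6*b^2 + 11*b - 6) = (b - 3)*(b - 2)^2*(b^2 - 4*b + 3) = (b - 3)*(b - 2)^2*(b - 1)*(b - 3)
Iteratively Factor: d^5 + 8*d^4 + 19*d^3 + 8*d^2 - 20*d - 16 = (d + 2)*(d^4 + 6*d^3 + 7*d^2 - 6*d - 8) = (d + 1)*(d + 2)*(d^3 + 5*d^2 + 2*d - 8) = (d + 1)*(d + 2)^2*(d^2 + 3*d - 4) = (d + 1)*(d + 2)^2*(d + 4)*(d - 1)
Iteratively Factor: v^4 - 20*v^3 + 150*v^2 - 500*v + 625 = (v - 5)*(v^3 - 15*v^2 + 75*v - 125) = (v - 5)^2*(v^2 - 10*v + 25) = (v - 5)^3*(v - 5)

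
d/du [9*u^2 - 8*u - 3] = 18*u - 8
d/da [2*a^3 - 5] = 6*a^2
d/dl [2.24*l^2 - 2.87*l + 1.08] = 4.48*l - 2.87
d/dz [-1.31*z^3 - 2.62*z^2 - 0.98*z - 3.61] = -3.93*z^2 - 5.24*z - 0.98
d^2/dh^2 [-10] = 0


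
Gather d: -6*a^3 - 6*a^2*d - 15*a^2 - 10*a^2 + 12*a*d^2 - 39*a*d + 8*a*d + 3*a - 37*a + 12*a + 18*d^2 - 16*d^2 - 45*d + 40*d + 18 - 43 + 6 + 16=-6*a^3 - 25*a^2 - 22*a + d^2*(12*a + 2) + d*(-6*a^2 - 31*a - 5) - 3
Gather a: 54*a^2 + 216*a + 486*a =54*a^2 + 702*a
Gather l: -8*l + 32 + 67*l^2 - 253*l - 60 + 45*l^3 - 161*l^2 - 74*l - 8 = 45*l^3 - 94*l^2 - 335*l - 36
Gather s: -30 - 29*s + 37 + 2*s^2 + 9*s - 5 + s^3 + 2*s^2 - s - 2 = s^3 + 4*s^2 - 21*s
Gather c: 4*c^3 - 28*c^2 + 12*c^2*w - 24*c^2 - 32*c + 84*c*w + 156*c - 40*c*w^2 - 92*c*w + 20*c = 4*c^3 + c^2*(12*w - 52) + c*(-40*w^2 - 8*w + 144)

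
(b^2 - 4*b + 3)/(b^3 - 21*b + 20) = (b - 3)/(b^2 + b - 20)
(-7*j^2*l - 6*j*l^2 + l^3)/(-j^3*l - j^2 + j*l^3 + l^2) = l*(7*j - l)/(j^2*l - j*l^2 + j - l)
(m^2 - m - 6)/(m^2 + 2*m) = (m - 3)/m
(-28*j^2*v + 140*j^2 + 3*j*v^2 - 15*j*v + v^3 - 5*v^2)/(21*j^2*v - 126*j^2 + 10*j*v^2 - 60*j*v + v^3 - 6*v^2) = (-4*j*v + 20*j + v^2 - 5*v)/(3*j*v - 18*j + v^2 - 6*v)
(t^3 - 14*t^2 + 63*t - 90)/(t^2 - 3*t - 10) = (t^2 - 9*t + 18)/(t + 2)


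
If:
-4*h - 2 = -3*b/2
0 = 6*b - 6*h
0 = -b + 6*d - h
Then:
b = -4/5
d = -4/15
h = -4/5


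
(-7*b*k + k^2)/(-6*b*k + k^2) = (7*b - k)/(6*b - k)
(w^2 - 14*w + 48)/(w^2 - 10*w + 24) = (w - 8)/(w - 4)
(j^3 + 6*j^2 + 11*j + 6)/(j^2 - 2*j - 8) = (j^2 + 4*j + 3)/(j - 4)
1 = 1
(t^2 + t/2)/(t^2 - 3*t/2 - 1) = t/(t - 2)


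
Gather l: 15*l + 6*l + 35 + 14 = 21*l + 49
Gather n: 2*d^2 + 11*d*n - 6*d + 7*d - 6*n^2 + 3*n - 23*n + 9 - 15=2*d^2 + d - 6*n^2 + n*(11*d - 20) - 6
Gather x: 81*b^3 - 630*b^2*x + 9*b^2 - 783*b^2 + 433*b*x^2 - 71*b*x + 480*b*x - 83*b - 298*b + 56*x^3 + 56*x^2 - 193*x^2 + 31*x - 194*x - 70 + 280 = 81*b^3 - 774*b^2 - 381*b + 56*x^3 + x^2*(433*b - 137) + x*(-630*b^2 + 409*b - 163) + 210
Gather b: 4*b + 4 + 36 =4*b + 40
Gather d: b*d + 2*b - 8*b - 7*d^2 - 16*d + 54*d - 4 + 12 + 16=-6*b - 7*d^2 + d*(b + 38) + 24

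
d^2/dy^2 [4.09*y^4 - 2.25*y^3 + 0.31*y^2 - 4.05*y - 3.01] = 49.08*y^2 - 13.5*y + 0.62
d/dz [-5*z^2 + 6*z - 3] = 6 - 10*z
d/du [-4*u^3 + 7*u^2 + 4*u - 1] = -12*u^2 + 14*u + 4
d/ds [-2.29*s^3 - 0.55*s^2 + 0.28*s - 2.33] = -6.87*s^2 - 1.1*s + 0.28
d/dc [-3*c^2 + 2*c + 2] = 2 - 6*c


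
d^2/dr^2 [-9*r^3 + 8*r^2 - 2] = 16 - 54*r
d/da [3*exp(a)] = 3*exp(a)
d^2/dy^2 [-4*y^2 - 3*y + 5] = -8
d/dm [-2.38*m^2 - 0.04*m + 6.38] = -4.76*m - 0.04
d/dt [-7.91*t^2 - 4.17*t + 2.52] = -15.82*t - 4.17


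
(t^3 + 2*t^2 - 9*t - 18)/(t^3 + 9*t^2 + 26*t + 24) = (t - 3)/(t + 4)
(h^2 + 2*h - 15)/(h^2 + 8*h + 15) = (h - 3)/(h + 3)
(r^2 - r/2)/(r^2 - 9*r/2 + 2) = r/(r - 4)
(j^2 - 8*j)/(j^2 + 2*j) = (j - 8)/(j + 2)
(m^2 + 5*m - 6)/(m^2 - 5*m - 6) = (-m^2 - 5*m + 6)/(-m^2 + 5*m + 6)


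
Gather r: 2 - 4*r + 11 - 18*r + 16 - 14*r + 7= 36 - 36*r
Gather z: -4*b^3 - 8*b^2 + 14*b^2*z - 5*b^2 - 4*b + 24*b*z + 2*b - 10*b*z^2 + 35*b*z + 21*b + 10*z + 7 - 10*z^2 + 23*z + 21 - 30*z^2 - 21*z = -4*b^3 - 13*b^2 + 19*b + z^2*(-10*b - 40) + z*(14*b^2 + 59*b + 12) + 28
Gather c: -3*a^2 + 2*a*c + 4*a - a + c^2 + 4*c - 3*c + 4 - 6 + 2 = -3*a^2 + 3*a + c^2 + c*(2*a + 1)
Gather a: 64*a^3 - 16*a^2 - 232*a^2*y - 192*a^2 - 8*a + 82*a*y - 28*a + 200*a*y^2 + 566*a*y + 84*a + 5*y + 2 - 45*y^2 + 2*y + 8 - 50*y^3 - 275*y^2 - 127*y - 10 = 64*a^3 + a^2*(-232*y - 208) + a*(200*y^2 + 648*y + 48) - 50*y^3 - 320*y^2 - 120*y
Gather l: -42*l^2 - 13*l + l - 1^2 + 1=-42*l^2 - 12*l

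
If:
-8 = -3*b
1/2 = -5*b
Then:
No Solution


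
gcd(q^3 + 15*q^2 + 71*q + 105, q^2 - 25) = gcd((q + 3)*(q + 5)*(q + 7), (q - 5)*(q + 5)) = q + 5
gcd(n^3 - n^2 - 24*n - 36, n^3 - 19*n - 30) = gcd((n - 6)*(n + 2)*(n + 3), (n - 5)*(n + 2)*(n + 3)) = n^2 + 5*n + 6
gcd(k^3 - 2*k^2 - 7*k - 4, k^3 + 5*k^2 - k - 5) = k + 1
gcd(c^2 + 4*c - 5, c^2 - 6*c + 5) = c - 1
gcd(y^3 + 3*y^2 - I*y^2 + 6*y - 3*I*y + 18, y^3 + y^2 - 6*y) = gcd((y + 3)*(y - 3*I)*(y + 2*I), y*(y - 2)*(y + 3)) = y + 3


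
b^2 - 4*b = b*(b - 4)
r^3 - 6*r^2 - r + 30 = (r - 5)*(r - 3)*(r + 2)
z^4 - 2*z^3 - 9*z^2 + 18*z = z*(z - 3)*(z - 2)*(z + 3)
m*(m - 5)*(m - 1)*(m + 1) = m^4 - 5*m^3 - m^2 + 5*m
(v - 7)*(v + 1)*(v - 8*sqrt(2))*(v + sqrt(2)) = v^4 - 7*sqrt(2)*v^3 - 6*v^3 - 23*v^2 + 42*sqrt(2)*v^2 + 49*sqrt(2)*v + 96*v + 112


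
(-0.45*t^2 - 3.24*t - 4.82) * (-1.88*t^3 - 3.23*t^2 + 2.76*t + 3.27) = 0.846*t^5 + 7.5447*t^4 + 18.2848*t^3 + 5.1547*t^2 - 23.898*t - 15.7614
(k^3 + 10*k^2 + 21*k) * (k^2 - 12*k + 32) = k^5 - 2*k^4 - 67*k^3 + 68*k^2 + 672*k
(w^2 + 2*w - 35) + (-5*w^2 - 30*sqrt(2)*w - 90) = -4*w^2 - 30*sqrt(2)*w + 2*w - 125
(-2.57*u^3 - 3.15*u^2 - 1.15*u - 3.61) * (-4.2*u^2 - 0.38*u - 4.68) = 10.794*u^5 + 14.2066*u^4 + 18.0546*u^3 + 30.341*u^2 + 6.7538*u + 16.8948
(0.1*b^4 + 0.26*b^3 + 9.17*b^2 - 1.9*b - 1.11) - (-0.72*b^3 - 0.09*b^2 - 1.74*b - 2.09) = 0.1*b^4 + 0.98*b^3 + 9.26*b^2 - 0.16*b + 0.98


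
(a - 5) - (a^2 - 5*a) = -a^2 + 6*a - 5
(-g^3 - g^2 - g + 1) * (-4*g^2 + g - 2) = 4*g^5 + 3*g^4 + 5*g^3 - 3*g^2 + 3*g - 2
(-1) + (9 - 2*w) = 8 - 2*w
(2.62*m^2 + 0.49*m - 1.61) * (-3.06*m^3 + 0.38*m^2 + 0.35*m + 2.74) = -8.0172*m^5 - 0.5038*m^4 + 6.0298*m^3 + 6.7385*m^2 + 0.7791*m - 4.4114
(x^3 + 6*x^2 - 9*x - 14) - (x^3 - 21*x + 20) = 6*x^2 + 12*x - 34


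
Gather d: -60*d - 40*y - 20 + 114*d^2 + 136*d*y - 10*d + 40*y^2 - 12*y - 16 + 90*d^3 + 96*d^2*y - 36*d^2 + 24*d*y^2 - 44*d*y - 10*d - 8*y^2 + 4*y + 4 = 90*d^3 + d^2*(96*y + 78) + d*(24*y^2 + 92*y - 80) + 32*y^2 - 48*y - 32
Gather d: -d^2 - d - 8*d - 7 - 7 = -d^2 - 9*d - 14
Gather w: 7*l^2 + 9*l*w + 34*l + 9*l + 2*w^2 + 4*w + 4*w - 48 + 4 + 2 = 7*l^2 + 43*l + 2*w^2 + w*(9*l + 8) - 42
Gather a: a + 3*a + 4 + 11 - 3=4*a + 12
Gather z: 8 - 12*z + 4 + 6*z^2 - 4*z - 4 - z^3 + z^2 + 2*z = -z^3 + 7*z^2 - 14*z + 8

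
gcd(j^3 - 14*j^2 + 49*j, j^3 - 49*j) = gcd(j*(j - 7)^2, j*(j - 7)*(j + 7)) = j^2 - 7*j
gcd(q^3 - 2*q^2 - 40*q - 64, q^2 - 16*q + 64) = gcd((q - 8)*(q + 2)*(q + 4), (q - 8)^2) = q - 8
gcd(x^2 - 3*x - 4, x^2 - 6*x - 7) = x + 1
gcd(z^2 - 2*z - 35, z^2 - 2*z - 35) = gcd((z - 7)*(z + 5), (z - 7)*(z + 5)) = z^2 - 2*z - 35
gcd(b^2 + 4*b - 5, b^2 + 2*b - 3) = b - 1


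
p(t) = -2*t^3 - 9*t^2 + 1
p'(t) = -6*t^2 - 18*t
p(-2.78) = -25.59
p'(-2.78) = 3.67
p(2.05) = -54.05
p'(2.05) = -62.12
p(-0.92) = -5.06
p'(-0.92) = 11.48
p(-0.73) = -3.02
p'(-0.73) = 9.94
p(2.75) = -108.66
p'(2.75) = -94.88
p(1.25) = -16.97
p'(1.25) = -31.88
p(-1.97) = -18.64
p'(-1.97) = 12.17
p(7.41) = -1306.91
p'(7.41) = -462.83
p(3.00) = -134.00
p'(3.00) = -108.00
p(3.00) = -134.00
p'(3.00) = -108.00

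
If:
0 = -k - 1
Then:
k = -1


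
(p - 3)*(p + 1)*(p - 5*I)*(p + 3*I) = p^4 - 2*p^3 - 2*I*p^3 + 12*p^2 + 4*I*p^2 - 30*p + 6*I*p - 45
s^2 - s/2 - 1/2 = (s - 1)*(s + 1/2)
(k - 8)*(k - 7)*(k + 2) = k^3 - 13*k^2 + 26*k + 112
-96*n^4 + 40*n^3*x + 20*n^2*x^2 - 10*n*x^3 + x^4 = (-6*n + x)*(-4*n + x)*(-2*n + x)*(2*n + x)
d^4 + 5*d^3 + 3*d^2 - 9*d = d*(d - 1)*(d + 3)^2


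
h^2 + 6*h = h*(h + 6)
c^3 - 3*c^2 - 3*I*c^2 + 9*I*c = c*(c - 3)*(c - 3*I)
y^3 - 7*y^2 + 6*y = y*(y - 6)*(y - 1)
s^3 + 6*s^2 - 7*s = s*(s - 1)*(s + 7)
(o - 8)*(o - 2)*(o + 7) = o^3 - 3*o^2 - 54*o + 112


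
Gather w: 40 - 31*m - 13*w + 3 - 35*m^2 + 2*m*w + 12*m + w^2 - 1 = -35*m^2 - 19*m + w^2 + w*(2*m - 13) + 42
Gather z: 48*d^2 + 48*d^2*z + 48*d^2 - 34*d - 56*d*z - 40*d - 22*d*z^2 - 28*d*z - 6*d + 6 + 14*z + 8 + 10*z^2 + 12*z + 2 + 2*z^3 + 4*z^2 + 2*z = 96*d^2 - 80*d + 2*z^3 + z^2*(14 - 22*d) + z*(48*d^2 - 84*d + 28) + 16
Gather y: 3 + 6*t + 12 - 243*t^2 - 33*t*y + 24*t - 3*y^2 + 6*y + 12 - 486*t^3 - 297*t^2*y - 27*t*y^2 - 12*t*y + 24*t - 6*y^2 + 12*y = -486*t^3 - 243*t^2 + 54*t + y^2*(-27*t - 9) + y*(-297*t^2 - 45*t + 18) + 27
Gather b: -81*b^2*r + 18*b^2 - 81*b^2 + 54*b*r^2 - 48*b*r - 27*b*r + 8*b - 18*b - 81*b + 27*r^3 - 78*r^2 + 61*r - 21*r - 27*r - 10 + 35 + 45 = b^2*(-81*r - 63) + b*(54*r^2 - 75*r - 91) + 27*r^3 - 78*r^2 + 13*r + 70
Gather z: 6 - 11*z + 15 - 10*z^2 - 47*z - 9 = -10*z^2 - 58*z + 12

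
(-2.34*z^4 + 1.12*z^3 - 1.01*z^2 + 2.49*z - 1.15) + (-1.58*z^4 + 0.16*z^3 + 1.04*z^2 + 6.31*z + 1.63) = -3.92*z^4 + 1.28*z^3 + 0.03*z^2 + 8.8*z + 0.48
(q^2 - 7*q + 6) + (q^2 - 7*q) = 2*q^2 - 14*q + 6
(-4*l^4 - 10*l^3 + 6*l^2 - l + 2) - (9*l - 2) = -4*l^4 - 10*l^3 + 6*l^2 - 10*l + 4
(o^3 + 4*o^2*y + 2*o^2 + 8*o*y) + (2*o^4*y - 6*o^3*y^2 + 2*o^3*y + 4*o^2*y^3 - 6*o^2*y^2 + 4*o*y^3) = 2*o^4*y - 6*o^3*y^2 + 2*o^3*y + o^3 + 4*o^2*y^3 - 6*o^2*y^2 + 4*o^2*y + 2*o^2 + 4*o*y^3 + 8*o*y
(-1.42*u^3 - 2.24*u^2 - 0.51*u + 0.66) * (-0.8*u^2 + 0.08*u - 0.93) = 1.136*u^5 + 1.6784*u^4 + 1.5494*u^3 + 1.5144*u^2 + 0.5271*u - 0.6138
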